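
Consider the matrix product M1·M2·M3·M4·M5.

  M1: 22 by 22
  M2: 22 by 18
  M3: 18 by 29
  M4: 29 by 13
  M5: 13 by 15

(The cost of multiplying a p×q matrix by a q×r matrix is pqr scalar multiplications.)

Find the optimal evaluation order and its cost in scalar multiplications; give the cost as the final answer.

Adjacent pairs: M1M2 = 22·22·18 = 8712; M2M3 = 22·18·29 = 11484; M3M4 = 18·29·13 = 6786; M4M5 = 29·13·15 = 5655.
Length 3: M1..M3: k=1: 0+11484+22·22·29=25520; k=2: 8712+0+22·18·29=20196 → min 20196 | M2..M4: k=2: 0+6786+22·18·13=11934; k=3: 11484+0+22·29·13=19778 → min 11934 | M3..M5: k=3: 0+5655+18·29·15=13485; k=4: 6786+0+18·13·15=10296 → min 10296.
Length 4: M1..M4: k=1: 0+11934+22·22·13=18226; k=2: 8712+6786+22·18·13=20646; k=3: 20196+0+22·29·13=28490 → min 18226 | M2..M5: k=2: 0+10296+22·18·15=16236; k=3: 11484+5655+22·29·15=26709; k=4: 11934+0+22·13·15=16224 → min 16224.
Length 5: M1..M5: k=1: 0+16224+22·22·15=23484; k=2: 8712+10296+22·18·15=24948; k=3: 20196+5655+22·29·15=35421; k=4: 18226+0+22·13·15=22516 → min 22516.
Optimal parenthesization: ((M1·(M2·(M3·M4)))·M5) with cost 22516.

22516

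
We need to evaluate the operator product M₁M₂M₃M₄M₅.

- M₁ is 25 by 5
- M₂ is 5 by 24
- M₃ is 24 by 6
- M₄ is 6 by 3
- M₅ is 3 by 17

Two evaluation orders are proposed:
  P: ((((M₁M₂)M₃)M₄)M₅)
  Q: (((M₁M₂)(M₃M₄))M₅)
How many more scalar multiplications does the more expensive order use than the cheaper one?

1818

Order P = ((((M₁M₂)M₃)M₄)M₅): (M₁M₂): 25×5 by 5×24 → 25×24, cost 25·5·24 = 3000; ((M₁M₂)M₃): 25×24 by 24×6 → 25×6, cost 25·24·6 = 3600; cumulative 6600; (((M₁M₂)M₃)M₄): 25×6 by 6×3 → 25×3, cost 25·6·3 = 450; cumulative 7050; ((((M₁M₂)M₃)M₄)M₅): 25×3 by 3×17 → 25×17, cost 25·3·17 = 1275; cumulative 8325. Total 8325.
Order Q = (((M₁M₂)(M₃M₄))M₅): (M₁M₂): 25×5 by 5×24 → 25×24, cost 25·5·24 = 3000; (M₃M₄): 24×6 by 6×3 → 24×3, cost 24·6·3 = 432; ((M₁M₂)(M₃M₄)): 25×24 by 24×3 → 25×3, cost 25·24·3 = 1800; cumulative 5232; (((M₁M₂)(M₃M₄))M₅): 25×3 by 3×17 → 25×17, cost 25·3·17 = 1275; cumulative 6507. Total 6507.
Difference: |8325 − 6507| = 1818.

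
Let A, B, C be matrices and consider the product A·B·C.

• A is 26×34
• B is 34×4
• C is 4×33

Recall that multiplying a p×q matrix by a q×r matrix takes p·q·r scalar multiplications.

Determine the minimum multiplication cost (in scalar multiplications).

Order (A·(B·C)): (B·C): 34×4 by 4×33 → 34×33, cost 34·4·33 = 4488; (A·(B·C)): 26×34 by 34×33 → 26×33, cost 26·34·33 = 29172; cumulative 33660. Total 33660.
Order ((A·B)·C): (A·B): 26×34 by 34×4 → 26×4, cost 26·34·4 = 3536; ((A·B)·C): 26×4 by 4×33 → 26×33, cost 26·4·33 = 3432; cumulative 6968. Total 6968.
Minimum: 6968.

6968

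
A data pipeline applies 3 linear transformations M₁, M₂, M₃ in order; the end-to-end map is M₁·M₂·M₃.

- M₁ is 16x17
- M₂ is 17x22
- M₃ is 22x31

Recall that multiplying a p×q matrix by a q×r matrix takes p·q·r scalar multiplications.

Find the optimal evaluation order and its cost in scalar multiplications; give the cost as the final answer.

(M₁·(M₂·M₃)): cost 20026.
((M₁·M₂)·M₃): cost 16896.
Optimal: ((M₁·M₂)·M₃) with cost 16896.

16896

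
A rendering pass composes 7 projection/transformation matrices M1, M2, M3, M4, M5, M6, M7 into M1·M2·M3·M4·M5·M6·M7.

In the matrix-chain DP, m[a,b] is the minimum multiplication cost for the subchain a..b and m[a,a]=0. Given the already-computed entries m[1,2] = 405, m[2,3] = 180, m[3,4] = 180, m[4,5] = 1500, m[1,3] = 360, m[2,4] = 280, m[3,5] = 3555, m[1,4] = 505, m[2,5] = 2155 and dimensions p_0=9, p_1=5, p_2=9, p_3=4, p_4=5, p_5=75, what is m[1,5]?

m[1,5] = min over k∈[1,4] of m[1,k]+m[k+1,5]+p_{0}·p_k·p_{5}.
k=1: 0 + 2155 + 9·5·75 = 5530; k=2: 405 + 3555 + 9·9·75 = 10035; k=3: 360 + 1500 + 9·4·75 = 4560; k=4: 505 + 0 + 9·5·75 = 3880.
Minimum: 3880 at k=4.

3880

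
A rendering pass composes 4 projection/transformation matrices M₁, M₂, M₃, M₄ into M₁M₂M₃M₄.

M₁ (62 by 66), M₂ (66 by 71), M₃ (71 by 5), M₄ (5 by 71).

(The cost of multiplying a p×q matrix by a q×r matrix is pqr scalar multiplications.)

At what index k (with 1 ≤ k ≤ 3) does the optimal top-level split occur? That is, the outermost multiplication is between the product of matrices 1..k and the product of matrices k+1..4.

Adjacent pairs: M₁M₂ = 62·66·71 = 290532; M₂M₃ = 66·71·5 = 23430; M₃M₄ = 71·5·71 = 25205.
Length 3: M₁..M₃: k=1: 0+23430+62·66·5=43890; k=2: 290532+0+62·71·5=312542 → min 43890 | M₂..M₄: k=2: 0+25205+66·71·71=357911; k=3: 23430+0+66·5·71=46860 → min 46860.
Top-level splits: k=1: (M₁..M₁)·(M₂..M₄) → 0+46860+62·66·71 = 337392; k=2: (M₁..M₂)·(M₃..M₄) → 290532+25205+62·71·71 = 628279; k=3: (M₁..M₃)·(M₄..M₄) → 43890+0+62·5·71 = 65900.
Best split is after M₃, i.e. k = 3.

3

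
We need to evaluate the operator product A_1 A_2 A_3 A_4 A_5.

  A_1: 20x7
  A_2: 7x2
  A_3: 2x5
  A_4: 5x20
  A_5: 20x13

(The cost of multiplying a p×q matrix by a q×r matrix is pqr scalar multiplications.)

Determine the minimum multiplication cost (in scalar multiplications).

Adjacent pairs: A_1A_2 = 20·7·2 = 280; A_2A_3 = 7·2·5 = 70; A_3A_4 = 2·5·20 = 200; A_4A_5 = 5·20·13 = 1300.
Length 3: A_1..A_3: k=1: 0+70+20·7·5=770; k=2: 280+0+20·2·5=480 → min 480 | A_2..A_4: k=2: 0+200+7·2·20=480; k=3: 70+0+7·5·20=770 → min 480 | A_3..A_5: k=3: 0+1300+2·5·13=1430; k=4: 200+0+2·20·13=720 → min 720.
Length 4: A_1..A_4: k=1: 0+480+20·7·20=3280; k=2: 280+200+20·2·20=1280; k=3: 480+0+20·5·20=2480 → min 1280 | A_2..A_5: k=2: 0+720+7·2·13=902; k=3: 70+1300+7·5·13=1825; k=4: 480+0+7·20·13=2300 → min 902.
Length 5: A_1..A_5: k=1: 0+902+20·7·13=2722; k=2: 280+720+20·2·13=1520; k=3: 480+1300+20·5·13=3080; k=4: 1280+0+20·20·13=6480 → min 1520.
Optimal order: ((A_1 A_2) ((A_3 A_4) A_5)) with cost 1520.

1520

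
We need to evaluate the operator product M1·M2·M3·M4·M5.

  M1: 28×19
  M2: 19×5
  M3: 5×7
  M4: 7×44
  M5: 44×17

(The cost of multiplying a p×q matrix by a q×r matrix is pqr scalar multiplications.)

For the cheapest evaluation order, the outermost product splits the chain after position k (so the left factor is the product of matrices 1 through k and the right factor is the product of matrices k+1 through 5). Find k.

Adjacent pairs: M1M2 = 28·19·5 = 2660; M2M3 = 19·5·7 = 665; M3M4 = 5·7·44 = 1540; M4M5 = 7·44·17 = 5236.
Length 3: M1..M3: k=1: 0+665+28·19·7=4389; k=2: 2660+0+28·5·7=3640 → min 3640 | M2..M4: k=2: 0+1540+19·5·44=5720; k=3: 665+0+19·7·44=6517 → min 5720 | M3..M5: k=3: 0+5236+5·7·17=5831; k=4: 1540+0+5·44·17=5280 → min 5280.
Length 4: M1..M4: k=1: 0+5720+28·19·44=29128; k=2: 2660+1540+28·5·44=10360; k=3: 3640+0+28·7·44=12264 → min 10360 | M2..M5: k=2: 0+5280+19·5·17=6895; k=3: 665+5236+19·7·17=8162; k=4: 5720+0+19·44·17=19932 → min 6895.
Top-level splits: k=1: (M1..M1)·(M2..M5) → 0+6895+28·19·17 = 15939; k=2: (M1..M2)·(M3..M5) → 2660+5280+28·5·17 = 10320; k=3: (M1..M3)·(M4..M5) → 3640+5236+28·7·17 = 12208; k=4: (M1..M4)·(M5..M5) → 10360+0+28·44·17 = 31304.
Best split is after M2, i.e. k = 2.

2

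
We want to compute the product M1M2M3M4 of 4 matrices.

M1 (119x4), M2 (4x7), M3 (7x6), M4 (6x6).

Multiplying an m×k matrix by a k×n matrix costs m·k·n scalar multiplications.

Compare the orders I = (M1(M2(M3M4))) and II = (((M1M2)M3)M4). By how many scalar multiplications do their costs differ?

9338

Order I = (M1(M2(M3M4))): (M3M4): 7×6 by 6×6 → 7×6, cost 7·6·6 = 252; (M2(M3M4)): 4×7 by 7×6 → 4×6, cost 4·7·6 = 168; cumulative 420; (M1(M2(M3M4))): 119×4 by 4×6 → 119×6, cost 119·4·6 = 2856; cumulative 3276. Total 3276.
Order II = (((M1M2)M3)M4): (M1M2): 119×4 by 4×7 → 119×7, cost 119·4·7 = 3332; ((M1M2)M3): 119×7 by 7×6 → 119×6, cost 119·7·6 = 4998; cumulative 8330; (((M1M2)M3)M4): 119×6 by 6×6 → 119×6, cost 119·6·6 = 4284; cumulative 12614. Total 12614.
Difference: |3276 − 12614| = 9338.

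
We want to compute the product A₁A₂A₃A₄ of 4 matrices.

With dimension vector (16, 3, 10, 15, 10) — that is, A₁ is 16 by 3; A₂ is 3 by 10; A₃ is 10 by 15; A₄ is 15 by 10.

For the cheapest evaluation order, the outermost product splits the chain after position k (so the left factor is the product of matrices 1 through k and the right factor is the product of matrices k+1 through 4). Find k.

1

Adjacent pairs: A₁A₂ = 16·3·10 = 480; A₂A₃ = 3·10·15 = 450; A₃A₄ = 10·15·10 = 1500.
Length 3: A₁..A₃: k=1: 0+450+16·3·15=1170; k=2: 480+0+16·10·15=2880 → min 1170 | A₂..A₄: k=2: 0+1500+3·10·10=1800; k=3: 450+0+3·15·10=900 → min 900.
Top-level splits: k=1: (A₁..A₁)·(A₂..A₄) → 0+900+16·3·10 = 1380; k=2: (A₁..A₂)·(A₃..A₄) → 480+1500+16·10·10 = 3580; k=3: (A₁..A₃)·(A₄..A₄) → 1170+0+16·15·10 = 3570.
Best split is after A₁, i.e. k = 1.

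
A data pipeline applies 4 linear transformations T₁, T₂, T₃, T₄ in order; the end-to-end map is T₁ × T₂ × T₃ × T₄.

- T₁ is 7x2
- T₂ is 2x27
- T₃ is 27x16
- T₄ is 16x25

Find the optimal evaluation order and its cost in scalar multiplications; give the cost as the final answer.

Adjacent pairs: T₁T₂ = 7·2·27 = 378; T₂T₃ = 2·27·16 = 864; T₃T₄ = 27·16·25 = 10800.
Length 3: T₁..T₃: k=1: 0+864+7·2·16=1088; k=2: 378+0+7·27·16=3402 → min 1088 | T₂..T₄: k=2: 0+10800+2·27·25=12150; k=3: 864+0+2·16·25=1664 → min 1664.
Length 4: T₁..T₄: k=1: 0+1664+7·2·25=2014; k=2: 378+10800+7·27·25=15903; k=3: 1088+0+7·16·25=3888 → min 2014.
Optimal parenthesization: (T₁ × ((T₂ × T₃) × T₄)) with cost 2014.

2014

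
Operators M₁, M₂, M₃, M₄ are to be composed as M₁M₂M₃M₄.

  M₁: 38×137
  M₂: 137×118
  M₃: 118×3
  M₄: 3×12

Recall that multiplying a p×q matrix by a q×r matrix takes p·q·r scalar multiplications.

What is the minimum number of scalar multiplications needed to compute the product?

Adjacent pairs: M₁M₂ = 38·137·118 = 614308; M₂M₃ = 137·118·3 = 48498; M₃M₄ = 118·3·12 = 4248.
Length 3: M₁..M₃: k=1: 0+48498+38·137·3=64116; k=2: 614308+0+38·118·3=627760 → min 64116 | M₂..M₄: k=2: 0+4248+137·118·12=198240; k=3: 48498+0+137·3·12=53430 → min 53430.
Length 4: M₁..M₄: k=1: 0+53430+38·137·12=115902; k=2: 614308+4248+38·118·12=672364; k=3: 64116+0+38·3·12=65484 → min 65484.
Optimal order: ((M₁(M₂M₃))M₄) with cost 65484.

65484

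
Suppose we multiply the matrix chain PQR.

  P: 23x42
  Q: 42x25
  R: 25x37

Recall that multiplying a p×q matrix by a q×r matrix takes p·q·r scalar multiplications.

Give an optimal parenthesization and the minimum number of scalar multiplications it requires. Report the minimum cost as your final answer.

45425

(P(QR)): cost 74592.
((PQ)R): cost 45425.
Optimal: ((PQ)R) with cost 45425.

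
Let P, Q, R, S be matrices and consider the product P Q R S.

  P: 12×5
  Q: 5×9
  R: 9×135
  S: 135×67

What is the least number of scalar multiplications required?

55320

Adjacent pairs: PQ = 12·5·9 = 540; QR = 5·9·135 = 6075; RS = 9·135·67 = 81405.
Length 3: P..R: k=1: 0+6075+12·5·135=14175; k=2: 540+0+12·9·135=15120 → min 14175 | Q..S: k=2: 0+81405+5·9·67=84420; k=3: 6075+0+5·135·67=51300 → min 51300.
Length 4: P..S: k=1: 0+51300+12·5·67=55320; k=2: 540+81405+12·9·67=89181; k=3: 14175+0+12·135·67=122715 → min 55320.
Optimal order: (P ((Q R) S)) with cost 55320.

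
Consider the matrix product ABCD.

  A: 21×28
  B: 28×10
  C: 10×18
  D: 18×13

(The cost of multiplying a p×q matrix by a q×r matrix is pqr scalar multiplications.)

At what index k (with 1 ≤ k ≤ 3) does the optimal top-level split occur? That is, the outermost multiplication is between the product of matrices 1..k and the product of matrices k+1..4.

2

Adjacent pairs: AB = 21·28·10 = 5880; BC = 28·10·18 = 5040; CD = 10·18·13 = 2340.
Length 3: A..C: k=1: 0+5040+21·28·18=15624; k=2: 5880+0+21·10·18=9660 → min 9660 | B..D: k=2: 0+2340+28·10·13=5980; k=3: 5040+0+28·18·13=11592 → min 5980.
Top-level splits: k=1: (A..A)·(B..D) → 0+5980+21·28·13 = 13624; k=2: (A..B)·(C..D) → 5880+2340+21·10·13 = 10950; k=3: (A..C)·(D..D) → 9660+0+21·18·13 = 14574.
Best split is after B, i.e. k = 2.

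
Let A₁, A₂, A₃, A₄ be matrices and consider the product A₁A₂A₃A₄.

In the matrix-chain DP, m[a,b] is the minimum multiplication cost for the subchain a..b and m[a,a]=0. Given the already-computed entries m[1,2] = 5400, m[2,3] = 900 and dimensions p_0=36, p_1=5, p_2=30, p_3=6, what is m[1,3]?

1980

m[1,3] = min over k∈[1,2] of m[1,k]+m[k+1,3]+p_{0}·p_k·p_{3}.
k=1: 0 + 900 + 36·5·6 = 1980; k=2: 5400 + 0 + 36·30·6 = 11880.
Minimum: 1980 at k=1.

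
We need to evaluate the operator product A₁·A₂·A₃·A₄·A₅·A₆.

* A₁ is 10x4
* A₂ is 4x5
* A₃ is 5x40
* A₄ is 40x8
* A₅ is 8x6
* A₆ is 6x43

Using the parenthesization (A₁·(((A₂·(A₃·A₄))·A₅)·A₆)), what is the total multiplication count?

4704

(A₃·A₄): 5×40 by 40×8 → 5×8, cost 5·40·8 = 1600
(A₂·(A₃·A₄)): 4×5 by 5×8 → 4×8, cost 4·5·8 = 160; cumulative 1760
((A₂·(A₃·A₄))·A₅): 4×8 by 8×6 → 4×6, cost 4·8·6 = 192; cumulative 1952
(((A₂·(A₃·A₄))·A₅)·A₆): 4×6 by 6×43 → 4×43, cost 4·6·43 = 1032; cumulative 2984
(A₁·(((A₂·(A₃·A₄))·A₅)·A₆)): 10×4 by 4×43 → 10×43, cost 10·4·43 = 1720; cumulative 4704
Total: 4704 scalar multiplications.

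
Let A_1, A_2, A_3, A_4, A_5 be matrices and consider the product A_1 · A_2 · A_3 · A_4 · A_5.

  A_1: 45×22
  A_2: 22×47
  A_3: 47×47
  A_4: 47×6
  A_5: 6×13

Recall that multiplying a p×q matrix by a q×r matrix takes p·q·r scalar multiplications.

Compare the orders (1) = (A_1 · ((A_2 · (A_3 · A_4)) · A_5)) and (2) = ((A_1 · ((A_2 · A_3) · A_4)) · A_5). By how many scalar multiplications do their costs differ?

30208

Order (1) = (A_1 · ((A_2 · (A_3 · A_4)) · A_5)): (A_3 · A_4): 47×47 by 47×6 → 47×6, cost 47·47·6 = 13254; (A_2 · (A_3 · A_4)): 22×47 by 47×6 → 22×6, cost 22·47·6 = 6204; cumulative 19458; ((A_2 · (A_3 · A_4)) · A_5): 22×6 by 6×13 → 22×13, cost 22·6·13 = 1716; cumulative 21174; (A_1 · ((A_2 · (A_3 · A_4)) · A_5)): 45×22 by 22×13 → 45×13, cost 45·22·13 = 12870; cumulative 34044. Total 34044.
Order (2) = ((A_1 · ((A_2 · A_3) · A_4)) · A_5): (A_2 · A_3): 22×47 by 47×47 → 22×47, cost 22·47·47 = 48598; ((A_2 · A_3) · A_4): 22×47 by 47×6 → 22×6, cost 22·47·6 = 6204; cumulative 54802; (A_1 · ((A_2 · A_3) · A_4)): 45×22 by 22×6 → 45×6, cost 45·22·6 = 5940; cumulative 60742; ((A_1 · ((A_2 · A_3) · A_4)) · A_5): 45×6 by 6×13 → 45×13, cost 45·6·13 = 3510; cumulative 64252. Total 64252.
Difference: |34044 − 64252| = 30208.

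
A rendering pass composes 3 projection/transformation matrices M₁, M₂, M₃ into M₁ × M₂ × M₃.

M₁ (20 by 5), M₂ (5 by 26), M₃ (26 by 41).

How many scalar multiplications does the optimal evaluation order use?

Order (M₁ × (M₂ × M₃)): (M₂ × M₃): 5×26 by 26×41 → 5×41, cost 5·26·41 = 5330; (M₁ × (M₂ × M₃)): 20×5 by 5×41 → 20×41, cost 20·5·41 = 4100; cumulative 9430. Total 9430.
Order ((M₁ × M₂) × M₃): (M₁ × M₂): 20×5 by 5×26 → 20×26, cost 20·5·26 = 2600; ((M₁ × M₂) × M₃): 20×26 by 26×41 → 20×41, cost 20·26·41 = 21320; cumulative 23920. Total 23920.
Minimum: 9430.

9430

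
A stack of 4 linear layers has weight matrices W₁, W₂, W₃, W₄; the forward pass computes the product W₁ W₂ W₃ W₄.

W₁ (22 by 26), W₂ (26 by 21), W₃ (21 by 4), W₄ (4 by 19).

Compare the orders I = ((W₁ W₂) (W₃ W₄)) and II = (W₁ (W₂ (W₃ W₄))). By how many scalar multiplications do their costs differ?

Order I = ((W₁ W₂) (W₃ W₄)): (W₁ W₂): 22×26 by 26×21 → 22×21, cost 22·26·21 = 12012; (W₃ W₄): 21×4 by 4×19 → 21×19, cost 21·4·19 = 1596; ((W₁ W₂) (W₃ W₄)): 22×21 by 21×19 → 22×19, cost 22·21·19 = 8778; cumulative 22386. Total 22386.
Order II = (W₁ (W₂ (W₃ W₄))): (W₃ W₄): 21×4 by 4×19 → 21×19, cost 21·4·19 = 1596; (W₂ (W₃ W₄)): 26×21 by 21×19 → 26×19, cost 26·21·19 = 10374; cumulative 11970; (W₁ (W₂ (W₃ W₄))): 22×26 by 26×19 → 22×19, cost 22·26·19 = 10868; cumulative 22838. Total 22838.
Difference: |22386 − 22838| = 452.

452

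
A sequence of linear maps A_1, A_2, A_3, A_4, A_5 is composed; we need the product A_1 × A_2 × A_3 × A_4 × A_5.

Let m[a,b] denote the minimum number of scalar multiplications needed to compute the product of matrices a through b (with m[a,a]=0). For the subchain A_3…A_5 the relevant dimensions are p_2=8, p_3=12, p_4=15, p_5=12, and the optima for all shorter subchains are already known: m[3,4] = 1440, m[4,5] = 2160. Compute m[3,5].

2880

m[3,5] = min over k∈[3,4] of m[3,k]+m[k+1,5]+p_{2}·p_k·p_{5}.
k=3: 0 + 2160 + 8·12·12 = 3312; k=4: 1440 + 0 + 8·15·12 = 2880.
Minimum: 2880 at k=4.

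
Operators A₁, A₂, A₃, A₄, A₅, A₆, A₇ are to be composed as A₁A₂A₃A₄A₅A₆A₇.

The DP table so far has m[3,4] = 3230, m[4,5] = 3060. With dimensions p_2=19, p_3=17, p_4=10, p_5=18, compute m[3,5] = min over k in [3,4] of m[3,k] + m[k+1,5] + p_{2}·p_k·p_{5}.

m[3,5] = min over k∈[3,4] of m[3,k]+m[k+1,5]+p_{2}·p_k·p_{5}.
k=3: 0 + 3060 + 19·17·18 = 8874; k=4: 3230 + 0 + 19·10·18 = 6650.
Minimum: 6650 at k=4.

6650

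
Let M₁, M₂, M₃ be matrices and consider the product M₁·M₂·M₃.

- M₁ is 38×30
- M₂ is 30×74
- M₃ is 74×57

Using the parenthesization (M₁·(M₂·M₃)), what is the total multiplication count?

191520

(M₂·M₃): 30×74 by 74×57 → 30×57, cost 30·74·57 = 126540
(M₁·(M₂·M₃)): 38×30 by 30×57 → 38×57, cost 38·30·57 = 64980; cumulative 191520
Total: 191520 scalar multiplications.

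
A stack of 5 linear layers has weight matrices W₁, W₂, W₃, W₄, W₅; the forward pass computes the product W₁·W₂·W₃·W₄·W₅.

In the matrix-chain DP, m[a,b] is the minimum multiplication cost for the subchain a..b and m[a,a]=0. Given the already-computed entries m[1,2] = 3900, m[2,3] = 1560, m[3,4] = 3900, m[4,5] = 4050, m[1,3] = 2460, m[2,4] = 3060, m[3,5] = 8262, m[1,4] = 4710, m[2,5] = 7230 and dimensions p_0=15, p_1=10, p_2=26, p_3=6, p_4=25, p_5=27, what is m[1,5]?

8940

m[1,5] = min over k∈[1,4] of m[1,k]+m[k+1,5]+p_{0}·p_k·p_{5}.
k=1: 0 + 7230 + 15·10·27 = 11280; k=2: 3900 + 8262 + 15·26·27 = 22692; k=3: 2460 + 4050 + 15·6·27 = 8940; k=4: 4710 + 0 + 15·25·27 = 14835.
Minimum: 8940 at k=3.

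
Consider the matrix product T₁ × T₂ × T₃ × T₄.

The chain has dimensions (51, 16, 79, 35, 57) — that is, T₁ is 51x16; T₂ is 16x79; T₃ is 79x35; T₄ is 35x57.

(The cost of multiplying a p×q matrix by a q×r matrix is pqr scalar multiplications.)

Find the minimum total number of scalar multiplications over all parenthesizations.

122672

Adjacent pairs: T₁T₂ = 51·16·79 = 64464; T₂T₃ = 16·79·35 = 44240; T₃T₄ = 79·35·57 = 157605.
Length 3: T₁..T₃: k=1: 0+44240+51·16·35=72800; k=2: 64464+0+51·79·35=205479 → min 72800 | T₂..T₄: k=2: 0+157605+16·79·57=229653; k=3: 44240+0+16·35·57=76160 → min 76160.
Length 4: T₁..T₄: k=1: 0+76160+51·16·57=122672; k=2: 64464+157605+51·79·57=451722; k=3: 72800+0+51·35·57=174545 → min 122672.
Optimal order: (T₁ × ((T₂ × T₃) × T₄)) with cost 122672.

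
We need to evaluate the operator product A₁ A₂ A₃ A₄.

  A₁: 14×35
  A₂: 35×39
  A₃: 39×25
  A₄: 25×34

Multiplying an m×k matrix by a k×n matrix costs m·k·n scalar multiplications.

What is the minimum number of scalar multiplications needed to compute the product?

Adjacent pairs: A₁A₂ = 14·35·39 = 19110; A₂A₃ = 35·39·25 = 34125; A₃A₄ = 39·25·34 = 33150.
Length 3: A₁..A₃: k=1: 0+34125+14·35·25=46375; k=2: 19110+0+14·39·25=32760 → min 32760 | A₂..A₄: k=2: 0+33150+35·39·34=79560; k=3: 34125+0+35·25·34=63875 → min 63875.
Length 4: A₁..A₄: k=1: 0+63875+14·35·34=80535; k=2: 19110+33150+14·39·34=70824; k=3: 32760+0+14·25·34=44660 → min 44660.
Optimal order: (((A₁ A₂) A₃) A₄) with cost 44660.

44660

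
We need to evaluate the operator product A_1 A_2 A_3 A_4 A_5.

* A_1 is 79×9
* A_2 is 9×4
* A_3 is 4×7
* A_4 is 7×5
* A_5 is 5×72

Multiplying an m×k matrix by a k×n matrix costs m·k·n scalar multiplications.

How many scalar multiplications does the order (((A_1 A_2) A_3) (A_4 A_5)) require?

(A_1 A_2): 79×9 by 9×4 → 79×4, cost 79·9·4 = 2844
((A_1 A_2) A_3): 79×4 by 4×7 → 79×7, cost 79·4·7 = 2212; cumulative 5056
(A_4 A_5): 7×5 by 5×72 → 7×72, cost 7·5·72 = 2520
(((A_1 A_2) A_3) (A_4 A_5)): 79×7 by 7×72 → 79×72, cost 79·7·72 = 39816; cumulative 47392
Total: 47392 scalar multiplications.

47392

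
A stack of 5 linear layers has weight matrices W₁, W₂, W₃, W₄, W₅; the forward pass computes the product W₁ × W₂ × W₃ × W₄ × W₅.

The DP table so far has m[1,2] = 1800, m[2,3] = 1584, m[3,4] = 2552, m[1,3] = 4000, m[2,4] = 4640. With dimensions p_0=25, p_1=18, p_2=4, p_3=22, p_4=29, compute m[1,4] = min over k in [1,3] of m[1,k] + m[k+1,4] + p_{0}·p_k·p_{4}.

7252

m[1,4] = min over k∈[1,3] of m[1,k]+m[k+1,4]+p_{0}·p_k·p_{4}.
k=1: 0 + 4640 + 25·18·29 = 17690; k=2: 1800 + 2552 + 25·4·29 = 7252; k=3: 4000 + 0 + 25·22·29 = 19950.
Minimum: 7252 at k=2.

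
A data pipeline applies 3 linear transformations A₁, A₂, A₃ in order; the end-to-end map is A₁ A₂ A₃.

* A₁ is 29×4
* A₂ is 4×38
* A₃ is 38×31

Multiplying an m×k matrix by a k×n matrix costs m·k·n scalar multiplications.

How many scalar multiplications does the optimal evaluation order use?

Order (A₁ (A₂ A₃)): (A₂ A₃): 4×38 by 38×31 → 4×31, cost 4·38·31 = 4712; (A₁ (A₂ A₃)): 29×4 by 4×31 → 29×31, cost 29·4·31 = 3596; cumulative 8308. Total 8308.
Order ((A₁ A₂) A₃): (A₁ A₂): 29×4 by 4×38 → 29×38, cost 29·4·38 = 4408; ((A₁ A₂) A₃): 29×38 by 38×31 → 29×31, cost 29·38·31 = 34162; cumulative 38570. Total 38570.
Minimum: 8308.

8308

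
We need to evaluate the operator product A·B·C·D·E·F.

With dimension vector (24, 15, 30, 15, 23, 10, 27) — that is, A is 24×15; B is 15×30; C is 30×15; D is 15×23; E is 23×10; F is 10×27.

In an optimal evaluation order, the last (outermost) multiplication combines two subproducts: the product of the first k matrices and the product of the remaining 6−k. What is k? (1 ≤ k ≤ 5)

Adjacent pairs: AB = 24·15·30 = 10800; BC = 15·30·15 = 6750; CD = 30·15·23 = 10350; DE = 15·23·10 = 3450; EF = 23·10·27 = 6210.
Length 3: A..C: k=1: 0+6750+24·15·15=12150; k=2: 10800+0+24·30·15=21600 → min 12150 | B..D: k=2: 0+10350+15·30·23=20700; k=3: 6750+0+15·15·23=11925 → min 11925 | C..E: k=3: 0+3450+30·15·10=7950; k=4: 10350+0+30·23·10=17250 → min 7950 | D..F: k=4: 0+6210+15·23·27=15525; k=5: 3450+0+15·10·27=7500 → min 7500.
Length 4: A..D: k=1: 0+11925+24·15·23=20205; k=2: 10800+10350+24·30·23=37710; k=3: 12150+0+24·15·23=20430 → min 20205 | B..E: k=2: 0+7950+15·30·10=12450; k=3: 6750+3450+15·15·10=12450; k=4: 11925+0+15·23·10=15375 → min 12450 | C..F: k=3: 0+7500+30·15·27=19650; k=4: 10350+6210+30·23·27=35190; k=5: 7950+0+30·10·27=16050 → min 16050.
Length 5: A..E: k=1: 0+12450+24·15·10=16050; k=2: 10800+7950+24·30·10=25950; k=3: 12150+3450+24·15·10=19200; k=4: 20205+0+24·23·10=25725 → min 16050 | B..F: k=2: 0+16050+15·30·27=28200; k=3: 6750+7500+15·15·27=20325; k=4: 11925+6210+15·23·27=27450; k=5: 12450+0+15·10·27=16500 → min 16500.
Top-level splits: k=1: (A..A)·(B..F) → 0+16500+24·15·27 = 26220; k=2: (A..B)·(C..F) → 10800+16050+24·30·27 = 46290; k=3: (A..C)·(D..F) → 12150+7500+24·15·27 = 29370; k=4: (A..D)·(E..F) → 20205+6210+24·23·27 = 41319; k=5: (A..E)·(F..F) → 16050+0+24·10·27 = 22530.
Best split is after E, i.e. k = 5.

5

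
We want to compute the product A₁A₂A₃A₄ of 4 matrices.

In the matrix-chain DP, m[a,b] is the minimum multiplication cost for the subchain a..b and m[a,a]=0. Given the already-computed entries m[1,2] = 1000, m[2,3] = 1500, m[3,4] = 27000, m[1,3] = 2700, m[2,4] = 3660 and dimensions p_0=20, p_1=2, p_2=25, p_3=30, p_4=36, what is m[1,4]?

5100

m[1,4] = min over k∈[1,3] of m[1,k]+m[k+1,4]+p_{0}·p_k·p_{4}.
k=1: 0 + 3660 + 20·2·36 = 5100; k=2: 1000 + 27000 + 20·25·36 = 46000; k=3: 2700 + 0 + 20·30·36 = 24300.
Minimum: 5100 at k=1.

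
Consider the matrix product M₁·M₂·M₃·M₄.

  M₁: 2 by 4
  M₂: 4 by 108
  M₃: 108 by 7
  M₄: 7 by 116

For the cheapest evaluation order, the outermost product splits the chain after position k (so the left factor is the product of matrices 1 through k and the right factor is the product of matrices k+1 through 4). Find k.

Adjacent pairs: M₁M₂ = 2·4·108 = 864; M₂M₃ = 4·108·7 = 3024; M₃M₄ = 108·7·116 = 87696.
Length 3: M₁..M₃: k=1: 0+3024+2·4·7=3080; k=2: 864+0+2·108·7=2376 → min 2376 | M₂..M₄: k=2: 0+87696+4·108·116=137808; k=3: 3024+0+4·7·116=6272 → min 6272.
Top-level splits: k=1: (M₁..M₁)·(M₂..M₄) → 0+6272+2·4·116 = 7200; k=2: (M₁..M₂)·(M₃..M₄) → 864+87696+2·108·116 = 113616; k=3: (M₁..M₃)·(M₄..M₄) → 2376+0+2·7·116 = 4000.
Best split is after M₃, i.e. k = 3.

3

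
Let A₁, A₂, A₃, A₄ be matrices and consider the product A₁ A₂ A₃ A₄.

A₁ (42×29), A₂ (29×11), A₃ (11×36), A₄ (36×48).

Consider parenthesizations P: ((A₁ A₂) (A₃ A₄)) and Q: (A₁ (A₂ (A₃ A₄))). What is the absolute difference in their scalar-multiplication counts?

Order P = ((A₁ A₂) (A₃ A₄)): (A₁ A₂): 42×29 by 29×11 → 42×11, cost 42·29·11 = 13398; (A₃ A₄): 11×36 by 36×48 → 11×48, cost 11·36·48 = 19008; ((A₁ A₂) (A₃ A₄)): 42×11 by 11×48 → 42×48, cost 42·11·48 = 22176; cumulative 54582. Total 54582.
Order Q = (A₁ (A₂ (A₃ A₄))): (A₃ A₄): 11×36 by 36×48 → 11×48, cost 11·36·48 = 19008; (A₂ (A₃ A₄)): 29×11 by 11×48 → 29×48, cost 29·11·48 = 15312; cumulative 34320; (A₁ (A₂ (A₃ A₄))): 42×29 by 29×48 → 42×48, cost 42·29·48 = 58464; cumulative 92784. Total 92784.
Difference: |54582 − 92784| = 38202.

38202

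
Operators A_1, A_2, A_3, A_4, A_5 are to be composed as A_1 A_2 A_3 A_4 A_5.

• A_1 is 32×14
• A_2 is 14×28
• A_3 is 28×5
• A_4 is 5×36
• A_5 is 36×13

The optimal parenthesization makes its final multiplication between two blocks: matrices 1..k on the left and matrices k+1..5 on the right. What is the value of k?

3

Adjacent pairs: A_1A_2 = 32·14·28 = 12544; A_2A_3 = 14·28·5 = 1960; A_3A_4 = 28·5·36 = 5040; A_4A_5 = 5·36·13 = 2340.
Length 3: A_1..A_3: k=1: 0+1960+32·14·5=4200; k=2: 12544+0+32·28·5=17024 → min 4200 | A_2..A_4: k=2: 0+5040+14·28·36=19152; k=3: 1960+0+14·5·36=4480 → min 4480 | A_3..A_5: k=3: 0+2340+28·5·13=4160; k=4: 5040+0+28·36·13=18144 → min 4160.
Length 4: A_1..A_4: k=1: 0+4480+32·14·36=20608; k=2: 12544+5040+32·28·36=49840; k=3: 4200+0+32·5·36=9960 → min 9960 | A_2..A_5: k=2: 0+4160+14·28·13=9256; k=3: 1960+2340+14·5·13=5210; k=4: 4480+0+14·36·13=11032 → min 5210.
Top-level splits: k=1: (A_1..A_1)·(A_2..A_5) → 0+5210+32·14·13 = 11034; k=2: (A_1..A_2)·(A_3..A_5) → 12544+4160+32·28·13 = 28352; k=3: (A_1..A_3)·(A_4..A_5) → 4200+2340+32·5·13 = 8620; k=4: (A_1..A_4)·(A_5..A_5) → 9960+0+32·36·13 = 24936.
Best split is after A_3, i.e. k = 3.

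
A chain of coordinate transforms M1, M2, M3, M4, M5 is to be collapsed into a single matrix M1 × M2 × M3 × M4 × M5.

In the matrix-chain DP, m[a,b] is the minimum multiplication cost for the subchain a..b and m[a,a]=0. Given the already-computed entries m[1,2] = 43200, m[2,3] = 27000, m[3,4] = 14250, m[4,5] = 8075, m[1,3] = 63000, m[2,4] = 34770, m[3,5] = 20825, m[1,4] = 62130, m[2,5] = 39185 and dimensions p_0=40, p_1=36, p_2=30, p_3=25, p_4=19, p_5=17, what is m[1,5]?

63665

m[1,5] = min over k∈[1,4] of m[1,k]+m[k+1,5]+p_{0}·p_k·p_{5}.
k=1: 0 + 39185 + 40·36·17 = 63665; k=2: 43200 + 20825 + 40·30·17 = 84425; k=3: 63000 + 8075 + 40·25·17 = 88075; k=4: 62130 + 0 + 40·19·17 = 75050.
Minimum: 63665 at k=1.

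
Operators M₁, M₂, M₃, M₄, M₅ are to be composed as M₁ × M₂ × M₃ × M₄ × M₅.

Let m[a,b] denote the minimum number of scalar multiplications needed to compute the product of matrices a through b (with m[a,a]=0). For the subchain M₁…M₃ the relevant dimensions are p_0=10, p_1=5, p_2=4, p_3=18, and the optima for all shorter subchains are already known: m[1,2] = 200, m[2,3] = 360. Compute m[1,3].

920

m[1,3] = min over k∈[1,2] of m[1,k]+m[k+1,3]+p_{0}·p_k·p_{3}.
k=1: 0 + 360 + 10·5·18 = 1260; k=2: 200 + 0 + 10·4·18 = 920.
Minimum: 920 at k=2.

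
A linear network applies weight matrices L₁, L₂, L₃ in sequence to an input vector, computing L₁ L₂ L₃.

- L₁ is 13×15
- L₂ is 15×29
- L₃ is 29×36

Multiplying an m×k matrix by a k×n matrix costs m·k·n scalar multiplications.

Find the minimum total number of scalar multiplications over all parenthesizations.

19227

Order (L₁ (L₂ L₃)): (L₂ L₃): 15×29 by 29×36 → 15×36, cost 15·29·36 = 15660; (L₁ (L₂ L₃)): 13×15 by 15×36 → 13×36, cost 13·15·36 = 7020; cumulative 22680. Total 22680.
Order ((L₁ L₂) L₃): (L₁ L₂): 13×15 by 15×29 → 13×29, cost 13·15·29 = 5655; ((L₁ L₂) L₃): 13×29 by 29×36 → 13×36, cost 13·29·36 = 13572; cumulative 19227. Total 19227.
Minimum: 19227.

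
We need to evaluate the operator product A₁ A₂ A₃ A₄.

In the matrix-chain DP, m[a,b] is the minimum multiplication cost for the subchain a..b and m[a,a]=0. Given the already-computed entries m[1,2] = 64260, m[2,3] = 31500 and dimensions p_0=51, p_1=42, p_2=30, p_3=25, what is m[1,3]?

85050

m[1,3] = min over k∈[1,2] of m[1,k]+m[k+1,3]+p_{0}·p_k·p_{3}.
k=1: 0 + 31500 + 51·42·25 = 85050; k=2: 64260 + 0 + 51·30·25 = 102510.
Minimum: 85050 at k=1.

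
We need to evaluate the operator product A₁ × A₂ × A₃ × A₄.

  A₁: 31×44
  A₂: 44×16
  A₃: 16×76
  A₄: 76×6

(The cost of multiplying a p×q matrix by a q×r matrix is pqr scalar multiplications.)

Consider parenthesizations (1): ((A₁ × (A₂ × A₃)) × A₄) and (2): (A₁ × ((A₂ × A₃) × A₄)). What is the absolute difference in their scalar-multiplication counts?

Order (1) = ((A₁ × (A₂ × A₃)) × A₄): (A₂ × A₃): 44×16 by 16×76 → 44×76, cost 44·16·76 = 53504; (A₁ × (A₂ × A₃)): 31×44 by 44×76 → 31×76, cost 31·44·76 = 103664; cumulative 157168; ((A₁ × (A₂ × A₃)) × A₄): 31×76 by 76×6 → 31×6, cost 31·76·6 = 14136; cumulative 171304. Total 171304.
Order (2) = (A₁ × ((A₂ × A₃) × A₄)): (A₂ × A₃): 44×16 by 16×76 → 44×76, cost 44·16·76 = 53504; ((A₂ × A₃) × A₄): 44×76 by 76×6 → 44×6, cost 44·76·6 = 20064; cumulative 73568; (A₁ × ((A₂ × A₃) × A₄)): 31×44 by 44×6 → 31×6, cost 31·44·6 = 8184; cumulative 81752. Total 81752.
Difference: |171304 − 81752| = 89552.

89552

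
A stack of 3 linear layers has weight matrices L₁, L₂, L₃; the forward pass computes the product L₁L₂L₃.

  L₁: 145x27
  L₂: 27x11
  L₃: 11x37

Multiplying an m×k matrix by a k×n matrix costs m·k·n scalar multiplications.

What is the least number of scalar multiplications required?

Order (L₁(L₂L₃)): (L₂L₃): 27×11 by 11×37 → 27×37, cost 27·11·37 = 10989; (L₁(L₂L₃)): 145×27 by 27×37 → 145×37, cost 145·27·37 = 144855; cumulative 155844. Total 155844.
Order ((L₁L₂)L₃): (L₁L₂): 145×27 by 27×11 → 145×11, cost 145·27·11 = 43065; ((L₁L₂)L₃): 145×11 by 11×37 → 145×37, cost 145·11·37 = 59015; cumulative 102080. Total 102080.
Minimum: 102080.

102080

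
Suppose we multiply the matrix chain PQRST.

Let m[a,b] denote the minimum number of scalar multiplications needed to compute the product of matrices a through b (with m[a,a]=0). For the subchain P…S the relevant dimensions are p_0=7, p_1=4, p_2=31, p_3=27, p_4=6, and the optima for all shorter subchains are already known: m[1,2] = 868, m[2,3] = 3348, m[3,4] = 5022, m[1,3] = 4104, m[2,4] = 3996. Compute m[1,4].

m[1,4] = min over k∈[1,3] of m[1,k]+m[k+1,4]+p_{0}·p_k·p_{4}.
k=1: 0 + 3996 + 7·4·6 = 4164; k=2: 868 + 5022 + 7·31·6 = 7192; k=3: 4104 + 0 + 7·27·6 = 5238.
Minimum: 4164 at k=1.

4164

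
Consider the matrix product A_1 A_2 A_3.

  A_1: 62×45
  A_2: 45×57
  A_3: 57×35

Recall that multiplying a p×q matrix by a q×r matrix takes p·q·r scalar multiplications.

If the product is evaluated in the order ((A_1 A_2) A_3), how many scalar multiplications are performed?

(A_1 A_2): 62×45 by 45×57 → 62×57, cost 62·45·57 = 159030
((A_1 A_2) A_3): 62×57 by 57×35 → 62×35, cost 62·57·35 = 123690; cumulative 282720
Total: 282720 scalar multiplications.

282720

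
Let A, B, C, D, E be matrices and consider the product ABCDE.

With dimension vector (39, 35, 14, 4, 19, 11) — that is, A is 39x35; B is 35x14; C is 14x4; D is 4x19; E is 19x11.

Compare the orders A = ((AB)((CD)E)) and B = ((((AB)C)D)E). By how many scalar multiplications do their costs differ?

Order A = ((AB)((CD)E)): (AB): 39×35 by 35×14 → 39×14, cost 39·35·14 = 19110; (CD): 14×4 by 4×19 → 14×19, cost 14·4·19 = 1064; ((CD)E): 14×19 by 19×11 → 14×11, cost 14·19·11 = 2926; cumulative 3990; ((AB)((CD)E)): 39×14 by 14×11 → 39×11, cost 39·14·11 = 6006; cumulative 29106. Total 29106.
Order B = ((((AB)C)D)E): (AB): 39×35 by 35×14 → 39×14, cost 39·35·14 = 19110; ((AB)C): 39×14 by 14×4 → 39×4, cost 39·14·4 = 2184; cumulative 21294; (((AB)C)D): 39×4 by 4×19 → 39×19, cost 39·4·19 = 2964; cumulative 24258; ((((AB)C)D)E): 39×19 by 19×11 → 39×11, cost 39·19·11 = 8151; cumulative 32409. Total 32409.
Difference: |29106 − 32409| = 3303.

3303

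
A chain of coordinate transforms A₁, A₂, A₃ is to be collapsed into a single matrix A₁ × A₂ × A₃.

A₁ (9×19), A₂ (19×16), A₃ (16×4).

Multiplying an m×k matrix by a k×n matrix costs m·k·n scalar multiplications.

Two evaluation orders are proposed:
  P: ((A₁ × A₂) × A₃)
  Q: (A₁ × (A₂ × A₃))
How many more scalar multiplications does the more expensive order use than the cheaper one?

Order P = ((A₁ × A₂) × A₃): (A₁ × A₂): 9×19 by 19×16 → 9×16, cost 9·19·16 = 2736; ((A₁ × A₂) × A₃): 9×16 by 16×4 → 9×4, cost 9·16·4 = 576; cumulative 3312. Total 3312.
Order Q = (A₁ × (A₂ × A₃)): (A₂ × A₃): 19×16 by 16×4 → 19×4, cost 19·16·4 = 1216; (A₁ × (A₂ × A₃)): 9×19 by 19×4 → 9×4, cost 9·19·4 = 684; cumulative 1900. Total 1900.
Difference: |3312 − 1900| = 1412.

1412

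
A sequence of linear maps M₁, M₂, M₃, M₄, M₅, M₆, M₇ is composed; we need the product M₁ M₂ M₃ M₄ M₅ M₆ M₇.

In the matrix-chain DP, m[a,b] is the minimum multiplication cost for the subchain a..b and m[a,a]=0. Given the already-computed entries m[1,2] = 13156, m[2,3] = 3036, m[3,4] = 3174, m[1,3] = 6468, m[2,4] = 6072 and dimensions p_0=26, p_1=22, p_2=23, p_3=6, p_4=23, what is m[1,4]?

m[1,4] = min over k∈[1,3] of m[1,k]+m[k+1,4]+p_{0}·p_k·p_{4}.
k=1: 0 + 6072 + 26·22·23 = 19228; k=2: 13156 + 3174 + 26·23·23 = 30084; k=3: 6468 + 0 + 26·6·23 = 10056.
Minimum: 10056 at k=3.

10056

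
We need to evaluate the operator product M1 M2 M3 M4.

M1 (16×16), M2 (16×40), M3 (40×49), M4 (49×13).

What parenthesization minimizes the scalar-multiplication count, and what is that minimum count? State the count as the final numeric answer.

37128

Adjacent pairs: M1M2 = 16·16·40 = 10240; M2M3 = 16·40·49 = 31360; M3M4 = 40·49·13 = 25480.
Length 3: M1..M3: k=1: 0+31360+16·16·49=43904; k=2: 10240+0+16·40·49=41600 → min 41600 | M2..M4: k=2: 0+25480+16·40·13=33800; k=3: 31360+0+16·49·13=41552 → min 33800.
Length 4: M1..M4: k=1: 0+33800+16·16·13=37128; k=2: 10240+25480+16·40·13=44040; k=3: 41600+0+16·49·13=51792 → min 37128.
Optimal parenthesization: (M1 (M2 (M3 M4))) with cost 37128.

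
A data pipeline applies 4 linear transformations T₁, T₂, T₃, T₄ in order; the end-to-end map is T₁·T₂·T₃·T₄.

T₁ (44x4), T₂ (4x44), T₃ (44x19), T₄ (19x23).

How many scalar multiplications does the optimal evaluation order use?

Adjacent pairs: T₁T₂ = 44·4·44 = 7744; T₂T₃ = 4·44·19 = 3344; T₃T₄ = 44·19·23 = 19228.
Length 3: T₁..T₃: k=1: 0+3344+44·4·19=6688; k=2: 7744+0+44·44·19=44528 → min 6688 | T₂..T₄: k=2: 0+19228+4·44·23=23276; k=3: 3344+0+4·19·23=5092 → min 5092.
Length 4: T₁..T₄: k=1: 0+5092+44·4·23=9140; k=2: 7744+19228+44·44·23=71500; k=3: 6688+0+44·19·23=25916 → min 9140.
Optimal order: (T₁·((T₂·T₃)·T₄)) with cost 9140.

9140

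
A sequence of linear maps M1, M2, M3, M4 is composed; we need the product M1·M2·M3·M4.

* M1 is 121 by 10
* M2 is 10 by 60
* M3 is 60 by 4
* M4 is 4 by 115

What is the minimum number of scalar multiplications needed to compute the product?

62900

Adjacent pairs: M1M2 = 121·10·60 = 72600; M2M3 = 10·60·4 = 2400; M3M4 = 60·4·115 = 27600.
Length 3: M1..M3: k=1: 0+2400+121·10·4=7240; k=2: 72600+0+121·60·4=101640 → min 7240 | M2..M4: k=2: 0+27600+10·60·115=96600; k=3: 2400+0+10·4·115=7000 → min 7000.
Length 4: M1..M4: k=1: 0+7000+121·10·115=146150; k=2: 72600+27600+121·60·115=935100; k=3: 7240+0+121·4·115=62900 → min 62900.
Optimal order: ((M1·(M2·M3))·M4) with cost 62900.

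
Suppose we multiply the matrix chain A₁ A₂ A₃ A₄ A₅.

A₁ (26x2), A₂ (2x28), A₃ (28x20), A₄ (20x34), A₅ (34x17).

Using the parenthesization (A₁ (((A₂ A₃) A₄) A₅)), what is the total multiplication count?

(A₂ A₃): 2×28 by 28×20 → 2×20, cost 2·28·20 = 1120
((A₂ A₃) A₄): 2×20 by 20×34 → 2×34, cost 2·20·34 = 1360; cumulative 2480
(((A₂ A₃) A₄) A₅): 2×34 by 34×17 → 2×17, cost 2·34·17 = 1156; cumulative 3636
(A₁ (((A₂ A₃) A₄) A₅)): 26×2 by 2×17 → 26×17, cost 26·2·17 = 884; cumulative 4520
Total: 4520 scalar multiplications.

4520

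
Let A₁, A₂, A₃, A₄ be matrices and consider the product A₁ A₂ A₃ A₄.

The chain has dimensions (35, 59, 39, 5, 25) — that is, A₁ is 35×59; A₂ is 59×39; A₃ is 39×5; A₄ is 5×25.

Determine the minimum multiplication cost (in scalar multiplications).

Adjacent pairs: A₁A₂ = 35·59·39 = 80535; A₂A₃ = 59·39·5 = 11505; A₃A₄ = 39·5·25 = 4875.
Length 3: A₁..A₃: k=1: 0+11505+35·59·5=21830; k=2: 80535+0+35·39·5=87360 → min 21830 | A₂..A₄: k=2: 0+4875+59·39·25=62400; k=3: 11505+0+59·5·25=18880 → min 18880.
Length 4: A₁..A₄: k=1: 0+18880+35·59·25=70505; k=2: 80535+4875+35·39·25=119535; k=3: 21830+0+35·5·25=26205 → min 26205.
Optimal order: ((A₁ (A₂ A₃)) A₄) with cost 26205.

26205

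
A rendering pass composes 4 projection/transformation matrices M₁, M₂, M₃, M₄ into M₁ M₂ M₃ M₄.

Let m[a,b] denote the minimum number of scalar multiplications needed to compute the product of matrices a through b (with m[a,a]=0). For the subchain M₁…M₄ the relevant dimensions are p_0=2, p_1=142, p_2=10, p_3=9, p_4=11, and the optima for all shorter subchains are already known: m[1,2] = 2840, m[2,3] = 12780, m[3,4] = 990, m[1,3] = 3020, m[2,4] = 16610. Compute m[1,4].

3218

m[1,4] = min over k∈[1,3] of m[1,k]+m[k+1,4]+p_{0}·p_k·p_{4}.
k=1: 0 + 16610 + 2·142·11 = 19734; k=2: 2840 + 990 + 2·10·11 = 4050; k=3: 3020 + 0 + 2·9·11 = 3218.
Minimum: 3218 at k=3.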